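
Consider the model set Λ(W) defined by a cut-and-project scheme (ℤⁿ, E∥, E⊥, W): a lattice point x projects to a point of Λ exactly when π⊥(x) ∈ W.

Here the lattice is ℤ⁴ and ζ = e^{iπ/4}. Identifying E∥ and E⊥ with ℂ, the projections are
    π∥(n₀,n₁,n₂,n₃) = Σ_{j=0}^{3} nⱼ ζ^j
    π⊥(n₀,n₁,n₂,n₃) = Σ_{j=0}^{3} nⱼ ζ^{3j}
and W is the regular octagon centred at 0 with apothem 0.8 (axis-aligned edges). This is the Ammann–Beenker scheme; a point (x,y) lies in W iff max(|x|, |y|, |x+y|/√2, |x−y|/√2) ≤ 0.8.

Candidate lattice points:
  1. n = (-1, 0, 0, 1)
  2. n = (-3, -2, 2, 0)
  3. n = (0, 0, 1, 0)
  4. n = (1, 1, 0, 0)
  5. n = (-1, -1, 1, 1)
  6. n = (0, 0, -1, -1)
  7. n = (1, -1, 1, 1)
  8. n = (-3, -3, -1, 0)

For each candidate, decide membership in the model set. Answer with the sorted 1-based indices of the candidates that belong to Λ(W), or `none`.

1, 4, 6

π⊥(n) = n₀ + n₁ζ³ + n₂ζ⁶ + n₃ζ⁹ where ζ = e^{iπ/4}.
#1 (-1, 0, 0, 1): internal (-0.29289, 0.70711); octagon support 0.70711 vs apothem 0.8 → ∈ W
#2 (-3, -2, 2, 0): internal (-1.58579, -3.41421); octagon support 3.53553 vs apothem 0.8 → ∉ W
#3 (0, 0, 1, 0): internal (0.00000, -1.00000); octagon support 1.00000 vs apothem 0.8 → ∉ W
#4 (1, 1, 0, 0): internal (0.29289, 0.70711); octagon support 0.70711 vs apothem 0.8 → ∈ W
#5 (-1, -1, 1, 1): internal (0.41421, -1.00000); octagon support 1.00000 vs apothem 0.8 → ∉ W
#6 (0, 0, -1, -1): internal (-0.70711, 0.29289); octagon support 0.70711 vs apothem 0.8 → ∈ W
#7 (1, -1, 1, 1): internal (2.41421, -1.00000); octagon support 2.41421 vs apothem 0.8 → ∉ W
#8 (-3, -3, -1, 0): internal (-0.87868, -1.12132); octagon support 1.41421 vs apothem 0.8 → ∉ W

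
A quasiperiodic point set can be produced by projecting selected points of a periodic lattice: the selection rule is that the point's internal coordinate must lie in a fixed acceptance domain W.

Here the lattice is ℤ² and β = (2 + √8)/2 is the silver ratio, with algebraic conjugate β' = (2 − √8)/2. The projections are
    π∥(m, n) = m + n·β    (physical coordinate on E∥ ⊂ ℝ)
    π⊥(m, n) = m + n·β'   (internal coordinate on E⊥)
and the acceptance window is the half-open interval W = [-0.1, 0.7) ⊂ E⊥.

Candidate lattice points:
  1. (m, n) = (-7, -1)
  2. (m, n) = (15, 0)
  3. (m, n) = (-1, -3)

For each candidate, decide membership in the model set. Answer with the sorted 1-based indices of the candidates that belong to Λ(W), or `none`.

Numerically β ≈ 2.41421 and β' = −1/β ≈ -0.41421.
#1 (-7,-1): internal coord -7 + (-1)·β' = -6.58579; -6.58579 ∉ [-0.1, 0.7) → out
#2 (15,0): internal coord 15 + (0)·β' = +15.00000; +15.00000 ∉ [-0.1, 0.7) → out
#3 (-1,-3): internal coord -1 + (-3)·β' = +0.24264; +0.24264 ∈ [-0.1, 0.7) → IN Λ

3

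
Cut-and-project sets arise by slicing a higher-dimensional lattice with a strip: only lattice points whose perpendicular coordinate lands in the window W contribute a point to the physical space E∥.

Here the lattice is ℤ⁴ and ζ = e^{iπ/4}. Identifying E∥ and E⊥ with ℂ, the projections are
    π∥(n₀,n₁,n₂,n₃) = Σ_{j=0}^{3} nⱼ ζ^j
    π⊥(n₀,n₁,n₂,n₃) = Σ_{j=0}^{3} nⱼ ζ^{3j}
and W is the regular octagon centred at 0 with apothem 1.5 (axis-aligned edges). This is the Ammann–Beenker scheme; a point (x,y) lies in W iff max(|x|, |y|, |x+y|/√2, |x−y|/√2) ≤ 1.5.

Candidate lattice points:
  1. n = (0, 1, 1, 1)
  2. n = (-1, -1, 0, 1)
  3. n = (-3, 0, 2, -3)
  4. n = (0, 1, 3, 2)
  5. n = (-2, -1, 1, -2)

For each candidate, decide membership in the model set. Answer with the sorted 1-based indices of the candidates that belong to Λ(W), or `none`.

Internal map: ζ^{3j} for j=0..3 gives (1,0), (−√2/2,√2/2), (0,−1), (√2/2,√2/2).
candidate 1: n = (0, 1, 1, 1) → π⊥ ≈ (+0.00000, +0.41421); max(|x|,|y|,|x±y|/√2) = 0.41421 ≤ 1.5 ⇒ ∈ W
candidate 2: n = (-1, -1, 0, 1) → π⊥ ≈ (+0.41421, +0.00000); max(|x|,|y|,|x±y|/√2) = 0.41421 ≤ 1.5 ⇒ ∈ W
candidate 3: n = (-3, 0, 2, -3) → π⊥ ≈ (-5.12132, -4.12132); max(|x|,|y|,|x±y|/√2) = 6.53553 > 1.5 ⇒ ∉ W
candidate 4: n = (0, 1, 3, 2) → π⊥ ≈ (+0.70711, -0.87868); max(|x|,|y|,|x±y|/√2) = 1.12132 ≤ 1.5 ⇒ ∈ W
candidate 5: n = (-2, -1, 1, -2) → π⊥ ≈ (-2.70711, -3.12132); max(|x|,|y|,|x±y|/√2) = 4.12132 > 1.5 ⇒ ∉ W

1, 2, 4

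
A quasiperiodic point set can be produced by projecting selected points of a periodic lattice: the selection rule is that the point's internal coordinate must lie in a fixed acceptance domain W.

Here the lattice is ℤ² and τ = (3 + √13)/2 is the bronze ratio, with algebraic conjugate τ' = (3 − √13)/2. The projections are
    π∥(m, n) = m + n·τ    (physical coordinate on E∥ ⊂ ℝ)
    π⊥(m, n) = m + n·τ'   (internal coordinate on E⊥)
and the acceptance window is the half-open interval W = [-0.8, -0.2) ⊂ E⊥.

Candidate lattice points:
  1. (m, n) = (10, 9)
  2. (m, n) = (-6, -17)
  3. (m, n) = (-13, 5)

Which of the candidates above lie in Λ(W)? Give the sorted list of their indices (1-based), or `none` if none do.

none

τ' = (3−√13)/2 ≈ -0.30278.
#1 (10,9): internal coord 10 + (9)·τ' = +7.27502; +7.27502 ∉ [-0.8, -0.2) → out
#2 (-6,-17): internal coord -6 + (-17)·τ' = -0.85281; -0.85281 ∉ [-0.8, -0.2) → out
#3 (-13,5): internal coord -13 + (5)·τ' = -14.51388; -14.51388 ∉ [-0.8, -0.2) → out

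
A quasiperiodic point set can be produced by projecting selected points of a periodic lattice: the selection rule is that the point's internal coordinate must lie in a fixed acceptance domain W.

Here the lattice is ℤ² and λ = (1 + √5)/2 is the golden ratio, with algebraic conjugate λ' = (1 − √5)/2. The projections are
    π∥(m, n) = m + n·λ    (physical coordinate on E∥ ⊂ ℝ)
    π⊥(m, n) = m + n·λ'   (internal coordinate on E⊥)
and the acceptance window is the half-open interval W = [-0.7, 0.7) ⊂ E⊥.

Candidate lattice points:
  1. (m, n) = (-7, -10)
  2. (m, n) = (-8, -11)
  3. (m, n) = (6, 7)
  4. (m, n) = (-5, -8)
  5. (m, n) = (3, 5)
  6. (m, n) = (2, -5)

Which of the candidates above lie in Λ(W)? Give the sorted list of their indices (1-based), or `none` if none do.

Numerically λ ≈ 1.6180 and λ' = −1/λ ≈ -0.6180.
[1] lift (-7,-10): star map gives -0.8197; window check -0.7 ≤ -0.8197 < 0.7 is false → out
[2] lift (-8,-11): star map gives -1.2016; window check -0.7 ≤ -1.2016 < 0.7 is false → out
[3] lift (6,7): star map gives 1.6738; window check -0.7 ≤ 1.6738 < 0.7 is false → out
[4] lift (-5,-8): star map gives -0.0557; window check -0.7 ≤ -0.0557 < 0.7 is true → IN Λ
[5] lift (3,5): star map gives -0.0902; window check -0.7 ≤ -0.0902 < 0.7 is true → IN Λ
[6] lift (2,-5): star map gives 5.0902; window check -0.7 ≤ 5.0902 < 0.7 is false → out

4, 5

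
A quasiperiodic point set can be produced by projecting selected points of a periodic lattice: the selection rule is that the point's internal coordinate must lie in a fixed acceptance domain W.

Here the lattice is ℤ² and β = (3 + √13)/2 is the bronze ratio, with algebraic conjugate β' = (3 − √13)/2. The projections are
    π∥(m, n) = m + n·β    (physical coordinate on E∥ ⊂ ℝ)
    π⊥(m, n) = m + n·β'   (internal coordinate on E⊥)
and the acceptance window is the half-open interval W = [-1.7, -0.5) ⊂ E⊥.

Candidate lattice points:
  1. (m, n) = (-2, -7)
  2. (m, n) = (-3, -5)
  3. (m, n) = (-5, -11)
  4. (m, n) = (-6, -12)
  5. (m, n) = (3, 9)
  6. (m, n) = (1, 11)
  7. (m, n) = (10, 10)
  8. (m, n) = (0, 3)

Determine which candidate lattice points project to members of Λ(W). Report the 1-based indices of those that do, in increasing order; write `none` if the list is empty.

β' = (3−√13)/2 ≈ -0.30278.
candidate 1: (m,n)=(-2,-7) → π∥ = -2-7·β ≈ -25.11943, π⊥ = -2-7·β' ≈ 0.11943 ∉ [-1.7, -0.5) ⇒ out
candidate 2: (m,n)=(-3,-5) → π∥ = -3-5·β ≈ -19.51388, π⊥ = -3-5·β' ≈ -1.48612 ∈ [-1.7, -0.5) ⇒ IN Λ
candidate 3: (m,n)=(-5,-11) → π∥ = -5-11·β ≈ -41.33053, π⊥ = -5-11·β' ≈ -1.66947 ∈ [-1.7, -0.5) ⇒ IN Λ
candidate 4: (m,n)=(-6,-12) → π∥ = -6-12·β ≈ -45.63331, π⊥ = -6-12·β' ≈ -2.36669 ∉ [-1.7, -0.5) ⇒ out
candidate 5: (m,n)=(3,9) → π∥ = 3+9·β ≈ 32.72498, π⊥ = 3+9·β' ≈ 0.27502 ∉ [-1.7, -0.5) ⇒ out
candidate 6: (m,n)=(1,11) → π∥ = 1+11·β ≈ 37.33053, π⊥ = 1+11·β' ≈ -2.33053 ∉ [-1.7, -0.5) ⇒ out
candidate 7: (m,n)=(10,10) → π∥ = 10+10·β ≈ 43.02776, π⊥ = 10+10·β' ≈ 6.97224 ∉ [-1.7, -0.5) ⇒ out
candidate 8: (m,n)=(0,3) → π∥ = 0+3·β ≈ 9.90833, π⊥ = 0+3·β' ≈ -0.90833 ∈ [-1.7, -0.5) ⇒ IN Λ

2, 3, 8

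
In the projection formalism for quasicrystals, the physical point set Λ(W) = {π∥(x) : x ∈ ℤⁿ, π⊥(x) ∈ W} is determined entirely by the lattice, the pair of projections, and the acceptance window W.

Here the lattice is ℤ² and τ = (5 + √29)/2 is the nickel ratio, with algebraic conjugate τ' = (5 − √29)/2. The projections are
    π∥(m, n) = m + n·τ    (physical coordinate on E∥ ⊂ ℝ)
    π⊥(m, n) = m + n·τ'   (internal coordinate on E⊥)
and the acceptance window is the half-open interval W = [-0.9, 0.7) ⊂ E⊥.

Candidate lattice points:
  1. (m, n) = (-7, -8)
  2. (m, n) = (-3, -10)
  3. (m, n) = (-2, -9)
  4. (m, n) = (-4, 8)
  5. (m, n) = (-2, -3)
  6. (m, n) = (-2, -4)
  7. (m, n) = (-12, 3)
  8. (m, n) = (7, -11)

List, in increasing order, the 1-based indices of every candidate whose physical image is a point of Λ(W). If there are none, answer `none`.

τ' = (5−√29)/2 ≈ -0.192582.
#1 (-7,-8): internal coord -7 + (-8)·τ' = -5.459341; -5.459341 ∉ [-0.9, 0.7) → out
#2 (-3,-10): internal coord -3 + (-10)·τ' = -1.074176; -1.074176 ∉ [-0.9, 0.7) → out
#3 (-2,-9): internal coord -2 + (-9)·τ' = -0.266758; -0.266758 ∈ [-0.9, 0.7) → IN Λ
#4 (-4,8): internal coord -4 + (8)·τ' = -5.540659; -5.540659 ∉ [-0.9, 0.7) → out
#5 (-2,-3): internal coord -2 + (-3)·τ' = -1.422253; -1.422253 ∉ [-0.9, 0.7) → out
#6 (-2,-4): internal coord -2 + (-4)·τ' = -1.229670; -1.229670 ∉ [-0.9, 0.7) → out
#7 (-12,3): internal coord -12 + (3)·τ' = -12.577747; -12.577747 ∉ [-0.9, 0.7) → out
#8 (7,-11): internal coord 7 + (-11)·τ' = +9.118406; +9.118406 ∉ [-0.9, 0.7) → out

3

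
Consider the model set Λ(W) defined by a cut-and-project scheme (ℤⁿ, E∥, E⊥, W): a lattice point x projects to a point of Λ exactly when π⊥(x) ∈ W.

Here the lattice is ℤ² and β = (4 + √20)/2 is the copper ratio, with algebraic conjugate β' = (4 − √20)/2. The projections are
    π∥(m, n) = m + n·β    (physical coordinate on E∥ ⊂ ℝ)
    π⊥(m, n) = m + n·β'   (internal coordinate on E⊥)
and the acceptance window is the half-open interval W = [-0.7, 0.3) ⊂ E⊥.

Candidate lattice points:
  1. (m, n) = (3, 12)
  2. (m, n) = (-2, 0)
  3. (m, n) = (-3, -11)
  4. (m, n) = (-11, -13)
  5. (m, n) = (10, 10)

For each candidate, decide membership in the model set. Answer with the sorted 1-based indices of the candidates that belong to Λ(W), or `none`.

Compute β' = (4−√20)/2 = -0.236068, so π⊥(m,n) = m -0.236068·n.
#1 (3,12): internal coord 3 + (12)·β' = +0.167184; +0.167184 ∈ [-0.7, 0.3) → IN Λ
#2 (-2,0): internal coord -2 + (0)·β' = -2.000000; -2.000000 ∉ [-0.7, 0.3) → out
#3 (-3,-11): internal coord -3 + (-11)·β' = -0.403252; -0.403252 ∈ [-0.7, 0.3) → IN Λ
#4 (-11,-13): internal coord -11 + (-13)·β' = -7.931116; -7.931116 ∉ [-0.7, 0.3) → out
#5 (10,10): internal coord 10 + (10)·β' = +7.639320; +7.639320 ∉ [-0.7, 0.3) → out

1, 3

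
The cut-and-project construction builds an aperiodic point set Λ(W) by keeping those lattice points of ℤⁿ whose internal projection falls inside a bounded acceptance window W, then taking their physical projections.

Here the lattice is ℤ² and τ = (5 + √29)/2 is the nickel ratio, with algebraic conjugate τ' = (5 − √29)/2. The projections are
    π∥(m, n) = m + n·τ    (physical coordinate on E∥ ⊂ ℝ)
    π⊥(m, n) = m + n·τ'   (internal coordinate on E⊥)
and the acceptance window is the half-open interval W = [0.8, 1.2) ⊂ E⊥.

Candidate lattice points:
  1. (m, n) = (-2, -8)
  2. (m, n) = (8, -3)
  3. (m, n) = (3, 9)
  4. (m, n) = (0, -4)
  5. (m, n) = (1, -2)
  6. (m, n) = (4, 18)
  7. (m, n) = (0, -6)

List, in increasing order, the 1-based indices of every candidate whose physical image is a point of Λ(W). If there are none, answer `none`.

τ' = (5−√29)/2 ≈ -0.1926.
candidate 1: (m,n)=(-2,-8) → π∥ = -2-8·τ ≈ -43.5407, π⊥ = -2-8·τ' ≈ -0.4593 ∉ [0.8, 1.2) ⇒ out
candidate 2: (m,n)=(8,-3) → π∥ = 8-3·τ ≈ -7.5777, π⊥ = 8-3·τ' ≈ 8.5777 ∉ [0.8, 1.2) ⇒ out
candidate 3: (m,n)=(3,9) → π∥ = 3+9·τ ≈ 49.7332, π⊥ = 3+9·τ' ≈ 1.2668 ∉ [0.8, 1.2) ⇒ out
candidate 4: (m,n)=(0,-4) → π∥ = 0-4·τ ≈ -20.7703, π⊥ = 0-4·τ' ≈ 0.7703 ∉ [0.8, 1.2) ⇒ out
candidate 5: (m,n)=(1,-2) → π∥ = 1-2·τ ≈ -9.3852, π⊥ = 1-2·τ' ≈ 1.3852 ∉ [0.8, 1.2) ⇒ out
candidate 6: (m,n)=(4,18) → π∥ = 4+18·τ ≈ 97.4665, π⊥ = 4+18·τ' ≈ 0.5335 ∉ [0.8, 1.2) ⇒ out
candidate 7: (m,n)=(0,-6) → π∥ = 0-6·τ ≈ -31.1555, π⊥ = 0-6·τ' ≈ 1.1555 ∈ [0.8, 1.2) ⇒ IN Λ

7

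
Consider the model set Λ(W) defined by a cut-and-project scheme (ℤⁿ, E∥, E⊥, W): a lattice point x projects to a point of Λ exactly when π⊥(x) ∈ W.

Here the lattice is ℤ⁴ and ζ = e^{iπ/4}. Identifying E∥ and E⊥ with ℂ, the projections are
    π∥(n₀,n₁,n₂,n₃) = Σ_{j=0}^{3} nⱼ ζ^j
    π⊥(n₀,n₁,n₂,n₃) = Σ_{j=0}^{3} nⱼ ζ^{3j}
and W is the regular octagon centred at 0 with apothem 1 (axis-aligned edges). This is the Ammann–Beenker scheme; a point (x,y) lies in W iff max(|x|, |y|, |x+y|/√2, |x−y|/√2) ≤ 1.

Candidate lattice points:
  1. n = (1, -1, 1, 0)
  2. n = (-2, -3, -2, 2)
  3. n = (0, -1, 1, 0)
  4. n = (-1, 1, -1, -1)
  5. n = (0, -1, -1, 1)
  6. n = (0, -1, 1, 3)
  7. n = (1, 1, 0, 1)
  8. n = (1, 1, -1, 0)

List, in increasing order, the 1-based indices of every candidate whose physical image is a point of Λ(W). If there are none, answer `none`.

Internal map: ζ^{3j} for j=0..3 gives (1,0), (−√2/2,√2/2), (0,−1), (√2/2,√2/2).
candidate 1: n = (1, -1, 1, 0) → π⊥ ≈ (+1.7071, -1.7071); max(|x|,|y|,|x±y|/√2) = 2.4142 > 1 ⇒ ∉ W
candidate 2: n = (-2, -3, -2, 2) → π⊥ ≈ (+1.5355, +1.2929); max(|x|,|y|,|x±y|/√2) = 2.0000 > 1 ⇒ ∉ W
candidate 3: n = (0, -1, 1, 0) → π⊥ ≈ (+0.7071, -1.7071); max(|x|,|y|,|x±y|/√2) = 1.7071 > 1 ⇒ ∉ W
candidate 4: n = (-1, 1, -1, -1) → π⊥ ≈ (-2.4142, +1.0000); max(|x|,|y|,|x±y|/√2) = 2.4142 > 1 ⇒ ∉ W
candidate 5: n = (0, -1, -1, 1) → π⊥ ≈ (+1.4142, +1.0000); max(|x|,|y|,|x±y|/√2) = 1.7071 > 1 ⇒ ∉ W
candidate 6: n = (0, -1, 1, 3) → π⊥ ≈ (+2.8284, +0.4142); max(|x|,|y|,|x±y|/√2) = 2.8284 > 1 ⇒ ∉ W
candidate 7: n = (1, 1, 0, 1) → π⊥ ≈ (+1.0000, +1.4142); max(|x|,|y|,|x±y|/√2) = 1.7071 > 1 ⇒ ∉ W
candidate 8: n = (1, 1, -1, 0) → π⊥ ≈ (+0.2929, +1.7071); max(|x|,|y|,|x±y|/√2) = 1.7071 > 1 ⇒ ∉ W

none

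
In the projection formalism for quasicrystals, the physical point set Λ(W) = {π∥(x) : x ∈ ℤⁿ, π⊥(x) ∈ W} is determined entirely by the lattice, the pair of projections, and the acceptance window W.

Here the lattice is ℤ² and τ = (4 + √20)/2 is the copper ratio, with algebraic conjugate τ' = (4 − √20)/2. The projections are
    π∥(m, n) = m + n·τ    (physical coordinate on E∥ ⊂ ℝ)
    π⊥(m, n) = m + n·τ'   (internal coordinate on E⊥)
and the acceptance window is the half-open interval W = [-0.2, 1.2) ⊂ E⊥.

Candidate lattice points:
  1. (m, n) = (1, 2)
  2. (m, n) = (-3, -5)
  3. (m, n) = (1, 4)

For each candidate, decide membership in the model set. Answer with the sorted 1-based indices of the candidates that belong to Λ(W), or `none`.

τ' = (4−√20)/2 ≈ -0.2361.
[1] lift (1,2): star map gives 0.5279; window check -0.2 ≤ 0.5279 < 1.2 is true → IN Λ
[2] lift (-3,-5): star map gives -1.8197; window check -0.2 ≤ -1.8197 < 1.2 is false → out
[3] lift (1,4): star map gives 0.0557; window check -0.2 ≤ 0.0557 < 1.2 is true → IN Λ

1, 3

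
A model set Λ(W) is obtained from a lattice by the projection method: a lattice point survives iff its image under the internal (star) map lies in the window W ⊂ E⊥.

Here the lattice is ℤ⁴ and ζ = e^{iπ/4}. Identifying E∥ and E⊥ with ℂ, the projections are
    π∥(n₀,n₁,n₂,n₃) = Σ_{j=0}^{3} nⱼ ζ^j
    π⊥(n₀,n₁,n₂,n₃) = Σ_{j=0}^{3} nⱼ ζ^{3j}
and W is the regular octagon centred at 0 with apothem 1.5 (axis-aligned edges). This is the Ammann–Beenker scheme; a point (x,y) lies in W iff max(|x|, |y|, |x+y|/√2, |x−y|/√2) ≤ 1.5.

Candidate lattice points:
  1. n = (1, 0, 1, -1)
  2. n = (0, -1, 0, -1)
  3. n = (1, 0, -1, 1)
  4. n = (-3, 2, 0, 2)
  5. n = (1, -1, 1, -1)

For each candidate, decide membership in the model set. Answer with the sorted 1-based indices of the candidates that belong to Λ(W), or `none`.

2

π⊥(n) = n₀ + n₁ζ³ + n₂ζ⁶ + n₃ζ⁹ where ζ = e^{iπ/4}.
#1 (1, 0, 1, -1): internal (0.2929, -1.7071); octagon support 1.7071 vs apothem 1.5 → ∉ W
#2 (0, -1, 0, -1): internal (0.0000, -1.4142); octagon support 1.4142 vs apothem 1.5 → ∈ W
#3 (1, 0, -1, 1): internal (1.7071, 1.7071); octagon support 2.4142 vs apothem 1.5 → ∉ W
#4 (-3, 2, 0, 2): internal (-3.0000, 2.8284); octagon support 4.1213 vs apothem 1.5 → ∉ W
#5 (1, -1, 1, -1): internal (1.0000, -2.4142); octagon support 2.4142 vs apothem 1.5 → ∉ W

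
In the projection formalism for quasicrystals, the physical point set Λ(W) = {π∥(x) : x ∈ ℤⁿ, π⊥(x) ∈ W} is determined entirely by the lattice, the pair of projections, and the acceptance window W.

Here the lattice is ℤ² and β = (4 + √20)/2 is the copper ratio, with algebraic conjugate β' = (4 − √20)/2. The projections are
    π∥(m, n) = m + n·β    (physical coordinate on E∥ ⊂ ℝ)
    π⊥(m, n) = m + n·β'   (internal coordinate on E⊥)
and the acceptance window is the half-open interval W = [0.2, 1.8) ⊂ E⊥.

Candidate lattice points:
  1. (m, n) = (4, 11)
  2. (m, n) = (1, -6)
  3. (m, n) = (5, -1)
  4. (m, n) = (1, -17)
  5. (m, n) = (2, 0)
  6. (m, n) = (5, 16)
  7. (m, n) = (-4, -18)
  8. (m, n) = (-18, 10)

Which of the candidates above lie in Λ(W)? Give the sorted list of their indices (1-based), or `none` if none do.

1, 6, 7

Compute β' = (4−√20)/2 = -0.236068, so π⊥(m,n) = m -0.236068·n.
#1 (4,11): internal coord 4 + (11)·β' = +1.403252; +1.403252 ∈ [0.2, 1.8) → IN Λ
#2 (1,-6): internal coord 1 + (-6)·β' = +2.416408; +2.416408 ∉ [0.2, 1.8) → out
#3 (5,-1): internal coord 5 + (-1)·β' = +5.236068; +5.236068 ∉ [0.2, 1.8) → out
#4 (1,-17): internal coord 1 + (-17)·β' = +5.013156; +5.013156 ∉ [0.2, 1.8) → out
#5 (2,0): internal coord 2 + (0)·β' = +2.000000; +2.000000 ∉ [0.2, 1.8) → out
#6 (5,16): internal coord 5 + (16)·β' = +1.222912; +1.222912 ∈ [0.2, 1.8) → IN Λ
#7 (-4,-18): internal coord -4 + (-18)·β' = +0.249224; +0.249224 ∈ [0.2, 1.8) → IN Λ
#8 (-18,10): internal coord -18 + (10)·β' = -20.360680; -20.360680 ∉ [0.2, 1.8) → out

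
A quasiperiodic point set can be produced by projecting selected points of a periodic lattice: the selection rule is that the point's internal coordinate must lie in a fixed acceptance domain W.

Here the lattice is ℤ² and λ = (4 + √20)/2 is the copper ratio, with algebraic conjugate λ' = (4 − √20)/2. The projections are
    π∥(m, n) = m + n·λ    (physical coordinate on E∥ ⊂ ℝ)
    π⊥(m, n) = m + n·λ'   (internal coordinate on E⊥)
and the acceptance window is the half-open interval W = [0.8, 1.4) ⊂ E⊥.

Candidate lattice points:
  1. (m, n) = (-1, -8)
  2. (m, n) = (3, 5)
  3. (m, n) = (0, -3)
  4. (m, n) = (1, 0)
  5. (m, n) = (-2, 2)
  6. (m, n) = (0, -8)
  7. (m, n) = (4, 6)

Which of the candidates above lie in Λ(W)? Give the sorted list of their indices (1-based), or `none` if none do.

Numerically λ ≈ 4.236068 and λ' = −1/λ ≈ -0.236068.
#1 (-1,-8): internal coord -1 + (-8)·λ' = +0.888544; +0.888544 ∈ [0.8, 1.4) → IN Λ
#2 (3,5): internal coord 3 + (5)·λ' = +1.819660; +1.819660 ∉ [0.8, 1.4) → out
#3 (0,-3): internal coord 0 + (-3)·λ' = +0.708204; +0.708204 ∉ [0.8, 1.4) → out
#4 (1,0): internal coord 1 + (0)·λ' = +1.000000; +1.000000 ∈ [0.8, 1.4) → IN Λ
#5 (-2,2): internal coord -2 + (2)·λ' = -2.472136; -2.472136 ∉ [0.8, 1.4) → out
#6 (0,-8): internal coord 0 + (-8)·λ' = +1.888544; +1.888544 ∉ [0.8, 1.4) → out
#7 (4,6): internal coord 4 + (6)·λ' = +2.583592; +2.583592 ∉ [0.8, 1.4) → out

1, 4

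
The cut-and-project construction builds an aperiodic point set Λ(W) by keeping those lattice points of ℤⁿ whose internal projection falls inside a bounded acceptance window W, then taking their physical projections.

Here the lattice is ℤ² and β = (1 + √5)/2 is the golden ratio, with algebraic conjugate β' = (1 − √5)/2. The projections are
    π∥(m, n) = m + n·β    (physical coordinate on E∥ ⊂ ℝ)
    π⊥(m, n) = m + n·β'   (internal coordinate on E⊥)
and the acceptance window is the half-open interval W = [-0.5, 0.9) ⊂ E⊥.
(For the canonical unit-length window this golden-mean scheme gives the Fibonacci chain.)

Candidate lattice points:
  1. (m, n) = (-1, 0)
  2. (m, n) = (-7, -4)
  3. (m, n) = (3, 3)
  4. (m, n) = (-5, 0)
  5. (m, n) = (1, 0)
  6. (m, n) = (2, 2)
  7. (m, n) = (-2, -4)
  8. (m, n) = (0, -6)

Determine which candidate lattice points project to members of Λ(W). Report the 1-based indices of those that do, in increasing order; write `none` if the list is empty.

Compute β' = (1−√5)/2 = -0.6180, so π⊥(m,n) = m -0.6180·n.
[1] lift (-1,0): star map gives -1.0000; window check -0.5 ≤ -1.0000 < 0.9 is false → out
[2] lift (-7,-4): star map gives -4.5279; window check -0.5 ≤ -4.5279 < 0.9 is false → out
[3] lift (3,3): star map gives 1.1459; window check -0.5 ≤ 1.1459 < 0.9 is false → out
[4] lift (-5,0): star map gives -5.0000; window check -0.5 ≤ -5.0000 < 0.9 is false → out
[5] lift (1,0): star map gives 1.0000; window check -0.5 ≤ 1.0000 < 0.9 is false → out
[6] lift (2,2): star map gives 0.7639; window check -0.5 ≤ 0.7639 < 0.9 is true → IN Λ
[7] lift (-2,-4): star map gives 0.4721; window check -0.5 ≤ 0.4721 < 0.9 is true → IN Λ
[8] lift (0,-6): star map gives 3.7082; window check -0.5 ≤ 3.7082 < 0.9 is false → out

6, 7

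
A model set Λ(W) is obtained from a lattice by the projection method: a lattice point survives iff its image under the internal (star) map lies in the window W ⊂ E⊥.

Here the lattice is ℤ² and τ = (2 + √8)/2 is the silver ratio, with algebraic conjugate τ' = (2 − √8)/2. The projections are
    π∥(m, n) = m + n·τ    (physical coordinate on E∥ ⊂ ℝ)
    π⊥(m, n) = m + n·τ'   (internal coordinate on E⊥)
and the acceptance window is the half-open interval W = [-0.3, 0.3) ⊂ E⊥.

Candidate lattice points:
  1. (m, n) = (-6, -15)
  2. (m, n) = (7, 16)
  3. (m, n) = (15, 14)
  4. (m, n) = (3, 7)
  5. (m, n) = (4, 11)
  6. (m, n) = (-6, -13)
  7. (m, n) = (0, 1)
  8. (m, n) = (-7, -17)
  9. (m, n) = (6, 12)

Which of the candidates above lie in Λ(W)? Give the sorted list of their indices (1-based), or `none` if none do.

1, 4, 8

Numerically τ ≈ 2.41421 and τ' = −1/τ ≈ -0.41421.
#1 (-6,-15): internal coord -6 + (-15)·τ' = +0.21320; +0.21320 ∈ [-0.3, 0.3) → IN Λ
#2 (7,16): internal coord 7 + (16)·τ' = +0.37258; +0.37258 ∉ [-0.3, 0.3) → out
#3 (15,14): internal coord 15 + (14)·τ' = +9.20101; +9.20101 ∉ [-0.3, 0.3) → out
#4 (3,7): internal coord 3 + (7)·τ' = +0.10051; +0.10051 ∈ [-0.3, 0.3) → IN Λ
#5 (4,11): internal coord 4 + (11)·τ' = -0.55635; -0.55635 ∉ [-0.3, 0.3) → out
#6 (-6,-13): internal coord -6 + (-13)·τ' = -0.61522; -0.61522 ∉ [-0.3, 0.3) → out
#7 (0,1): internal coord 0 + (1)·τ' = -0.41421; -0.41421 ∉ [-0.3, 0.3) → out
#8 (-7,-17): internal coord -7 + (-17)·τ' = +0.04163; +0.04163 ∈ [-0.3, 0.3) → IN Λ
#9 (6,12): internal coord 6 + (12)·τ' = +1.02944; +1.02944 ∉ [-0.3, 0.3) → out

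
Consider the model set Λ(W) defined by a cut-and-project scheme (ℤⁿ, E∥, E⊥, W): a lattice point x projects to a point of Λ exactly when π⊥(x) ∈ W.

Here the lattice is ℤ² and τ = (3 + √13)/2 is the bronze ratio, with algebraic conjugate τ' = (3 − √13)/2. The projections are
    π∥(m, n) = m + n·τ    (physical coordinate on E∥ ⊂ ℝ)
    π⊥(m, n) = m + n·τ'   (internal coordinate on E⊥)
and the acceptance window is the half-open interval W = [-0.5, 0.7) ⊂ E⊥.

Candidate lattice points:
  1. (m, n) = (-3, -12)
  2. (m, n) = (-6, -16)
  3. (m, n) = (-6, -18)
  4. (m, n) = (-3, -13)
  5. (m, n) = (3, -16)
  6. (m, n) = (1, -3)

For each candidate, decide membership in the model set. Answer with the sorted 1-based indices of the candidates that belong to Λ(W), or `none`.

τ' = (3−√13)/2 ≈ -0.30278.
candidate 1: (m,n)=(-3,-12) → π∥ = -3-12·τ ≈ -42.63331, π⊥ = -3-12·τ' ≈ 0.63331 ∈ [-0.5, 0.7) ⇒ IN Λ
candidate 2: (m,n)=(-6,-16) → π∥ = -6-16·τ ≈ -58.84441, π⊥ = -6-16·τ' ≈ -1.15559 ∉ [-0.5, 0.7) ⇒ out
candidate 3: (m,n)=(-6,-18) → π∥ = -6-18·τ ≈ -65.44996, π⊥ = -6-18·τ' ≈ -0.55004 ∉ [-0.5, 0.7) ⇒ out
candidate 4: (m,n)=(-3,-13) → π∥ = -3-13·τ ≈ -45.93608, π⊥ = -3-13·τ' ≈ 0.93608 ∉ [-0.5, 0.7) ⇒ out
candidate 5: (m,n)=(3,-16) → π∥ = 3-16·τ ≈ -49.84441, π⊥ = 3-16·τ' ≈ 7.84441 ∉ [-0.5, 0.7) ⇒ out
candidate 6: (m,n)=(1,-3) → π∥ = 1-3·τ ≈ -8.90833, π⊥ = 1-3·τ' ≈ 1.90833 ∉ [-0.5, 0.7) ⇒ out

1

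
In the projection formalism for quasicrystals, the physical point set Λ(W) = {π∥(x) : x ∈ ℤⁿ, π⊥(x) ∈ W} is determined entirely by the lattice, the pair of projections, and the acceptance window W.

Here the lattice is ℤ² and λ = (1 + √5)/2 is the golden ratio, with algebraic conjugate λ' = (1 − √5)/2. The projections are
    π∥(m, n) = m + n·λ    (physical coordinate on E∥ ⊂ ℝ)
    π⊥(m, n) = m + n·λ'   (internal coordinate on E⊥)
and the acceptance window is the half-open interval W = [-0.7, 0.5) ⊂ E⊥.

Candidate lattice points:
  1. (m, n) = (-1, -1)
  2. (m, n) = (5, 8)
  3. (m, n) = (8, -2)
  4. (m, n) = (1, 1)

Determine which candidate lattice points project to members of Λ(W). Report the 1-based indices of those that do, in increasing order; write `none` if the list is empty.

Compute λ' = (1−√5)/2 = -0.6180, so π⊥(m,n) = m -0.6180·n.
#1 (-1,-1): internal coord -1 + (-1)·λ' = -0.3820; -0.3820 ∈ [-0.7, 0.5) → IN Λ
#2 (5,8): internal coord 5 + (8)·λ' = +0.0557; +0.0557 ∈ [-0.7, 0.5) → IN Λ
#3 (8,-2): internal coord 8 + (-2)·λ' = +9.2361; +9.2361 ∉ [-0.7, 0.5) → out
#4 (1,1): internal coord 1 + (1)·λ' = +0.3820; +0.3820 ∈ [-0.7, 0.5) → IN Λ

1, 2, 4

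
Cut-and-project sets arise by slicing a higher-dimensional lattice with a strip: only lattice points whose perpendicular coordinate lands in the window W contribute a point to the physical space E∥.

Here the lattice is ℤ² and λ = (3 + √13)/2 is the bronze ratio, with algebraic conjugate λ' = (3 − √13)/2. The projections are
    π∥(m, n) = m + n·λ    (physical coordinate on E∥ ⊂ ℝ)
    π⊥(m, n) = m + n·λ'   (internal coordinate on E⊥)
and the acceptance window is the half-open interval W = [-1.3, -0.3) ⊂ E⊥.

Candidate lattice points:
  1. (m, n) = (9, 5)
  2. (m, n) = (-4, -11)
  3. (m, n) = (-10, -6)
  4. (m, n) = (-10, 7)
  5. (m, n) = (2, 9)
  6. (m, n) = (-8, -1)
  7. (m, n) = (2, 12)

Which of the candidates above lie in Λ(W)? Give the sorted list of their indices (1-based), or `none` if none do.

Compute λ' = (3−√13)/2 = -0.3028, so π⊥(m,n) = m -0.3028·n.
#1 (9,5): internal coord 9 + (5)·λ' = +7.4861; +7.4861 ∉ [-1.3, -0.3) → out
#2 (-4,-11): internal coord -4 + (-11)·λ' = -0.6695; -0.6695 ∈ [-1.3, -0.3) → IN Λ
#3 (-10,-6): internal coord -10 + (-6)·λ' = -8.1833; -8.1833 ∉ [-1.3, -0.3) → out
#4 (-10,7): internal coord -10 + (7)·λ' = -12.1194; -12.1194 ∉ [-1.3, -0.3) → out
#5 (2,9): internal coord 2 + (9)·λ' = -0.7250; -0.7250 ∈ [-1.3, -0.3) → IN Λ
#6 (-8,-1): internal coord -8 + (-1)·λ' = -7.6972; -7.6972 ∉ [-1.3, -0.3) → out
#7 (2,12): internal coord 2 + (12)·λ' = -1.6333; -1.6333 ∉ [-1.3, -0.3) → out

2, 5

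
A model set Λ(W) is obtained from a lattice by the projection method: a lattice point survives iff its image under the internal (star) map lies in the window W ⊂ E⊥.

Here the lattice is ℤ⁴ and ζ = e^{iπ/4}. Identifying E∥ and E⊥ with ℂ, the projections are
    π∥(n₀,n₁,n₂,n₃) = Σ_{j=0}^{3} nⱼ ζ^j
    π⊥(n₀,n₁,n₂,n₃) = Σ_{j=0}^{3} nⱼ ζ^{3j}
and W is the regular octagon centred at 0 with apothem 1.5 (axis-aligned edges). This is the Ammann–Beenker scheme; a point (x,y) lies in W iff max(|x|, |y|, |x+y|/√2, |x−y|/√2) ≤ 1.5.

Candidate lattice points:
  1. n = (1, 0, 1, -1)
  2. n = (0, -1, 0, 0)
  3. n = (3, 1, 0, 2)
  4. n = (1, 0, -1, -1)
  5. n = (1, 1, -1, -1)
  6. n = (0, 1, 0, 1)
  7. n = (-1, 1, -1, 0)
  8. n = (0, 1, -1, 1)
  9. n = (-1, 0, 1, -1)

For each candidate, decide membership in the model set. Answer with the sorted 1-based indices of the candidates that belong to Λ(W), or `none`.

2, 4, 5, 6

With ζ = e^{iπ/4} the internal vectors are ζ^0,ζ^3,ζ^6,ζ^9.
#1 (1, 0, 1, -1): internal (0.29289, -1.70711); octagon support 1.70711 vs apothem 1.5 → ∉ W
#2 (0, -1, 0, 0): internal (0.70711, -0.70711); octagon support 1.00000 vs apothem 1.5 → ∈ W
#3 (3, 1, 0, 2): internal (3.70711, 2.12132); octagon support 4.12132 vs apothem 1.5 → ∉ W
#4 (1, 0, -1, -1): internal (0.29289, 0.29289); octagon support 0.41421 vs apothem 1.5 → ∈ W
#5 (1, 1, -1, -1): internal (-0.41421, 1.00000); octagon support 1.00000 vs apothem 1.5 → ∈ W
#6 (0, 1, 0, 1): internal (0.00000, 1.41421); octagon support 1.41421 vs apothem 1.5 → ∈ W
#7 (-1, 1, -1, 0): internal (-1.70711, 1.70711); octagon support 2.41421 vs apothem 1.5 → ∉ W
#8 (0, 1, -1, 1): internal (0.00000, 2.41421); octagon support 2.41421 vs apothem 1.5 → ∉ W
#9 (-1, 0, 1, -1): internal (-1.70711, -1.70711); octagon support 2.41421 vs apothem 1.5 → ∉ W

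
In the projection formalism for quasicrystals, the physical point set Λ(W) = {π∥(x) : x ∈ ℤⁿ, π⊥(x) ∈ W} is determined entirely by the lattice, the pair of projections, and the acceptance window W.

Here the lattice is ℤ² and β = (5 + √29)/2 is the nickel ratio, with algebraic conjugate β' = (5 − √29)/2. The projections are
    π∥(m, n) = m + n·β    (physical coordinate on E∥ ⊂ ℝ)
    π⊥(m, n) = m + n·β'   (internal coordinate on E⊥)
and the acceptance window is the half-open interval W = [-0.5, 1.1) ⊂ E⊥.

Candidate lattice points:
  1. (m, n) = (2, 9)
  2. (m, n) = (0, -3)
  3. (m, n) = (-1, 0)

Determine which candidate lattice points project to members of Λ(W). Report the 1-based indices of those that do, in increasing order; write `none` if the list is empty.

Compute β' = (5−√29)/2 = -0.192582, so π⊥(m,n) = m -0.192582·n.
[1] lift (2,9): star map gives 0.266758; window check -0.5 ≤ 0.266758 < 1.1 is true → IN Λ
[2] lift (0,-3): star map gives 0.577747; window check -0.5 ≤ 0.577747 < 1.1 is true → IN Λ
[3] lift (-1,0): star map gives -1.000000; window check -0.5 ≤ -1.000000 < 1.1 is false → out

1, 2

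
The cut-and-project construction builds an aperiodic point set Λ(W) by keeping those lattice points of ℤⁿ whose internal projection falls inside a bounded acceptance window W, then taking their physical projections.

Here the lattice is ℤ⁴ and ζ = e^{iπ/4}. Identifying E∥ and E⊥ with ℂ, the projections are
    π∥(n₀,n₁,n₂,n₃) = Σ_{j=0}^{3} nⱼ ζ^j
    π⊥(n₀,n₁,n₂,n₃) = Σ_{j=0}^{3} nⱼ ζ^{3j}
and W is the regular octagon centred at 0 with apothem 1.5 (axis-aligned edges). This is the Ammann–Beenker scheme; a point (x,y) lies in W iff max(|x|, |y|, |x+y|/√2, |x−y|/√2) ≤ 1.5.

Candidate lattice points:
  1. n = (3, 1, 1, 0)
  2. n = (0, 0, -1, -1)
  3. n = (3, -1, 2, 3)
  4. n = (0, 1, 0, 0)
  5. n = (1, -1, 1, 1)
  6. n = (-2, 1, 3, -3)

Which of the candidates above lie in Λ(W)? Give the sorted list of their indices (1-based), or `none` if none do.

2, 4

π⊥(n) = n₀ + n₁ζ³ + n₂ζ⁶ + n₃ζ⁹ where ζ = e^{iπ/4}.
#1 (3, 1, 1, 0): internal (2.2929, -0.2929); octagon support 2.2929 vs apothem 1.5 → ∉ W
#2 (0, 0, -1, -1): internal (-0.7071, 0.2929); octagon support 0.7071 vs apothem 1.5 → ∈ W
#3 (3, -1, 2, 3): internal (5.8284, -0.5858); octagon support 5.8284 vs apothem 1.5 → ∉ W
#4 (0, 1, 0, 0): internal (-0.7071, 0.7071); octagon support 1.0000 vs apothem 1.5 → ∈ W
#5 (1, -1, 1, 1): internal (2.4142, -1.0000); octagon support 2.4142 vs apothem 1.5 → ∉ W
#6 (-2, 1, 3, -3): internal (-4.8284, -4.4142); octagon support 6.5355 vs apothem 1.5 → ∉ W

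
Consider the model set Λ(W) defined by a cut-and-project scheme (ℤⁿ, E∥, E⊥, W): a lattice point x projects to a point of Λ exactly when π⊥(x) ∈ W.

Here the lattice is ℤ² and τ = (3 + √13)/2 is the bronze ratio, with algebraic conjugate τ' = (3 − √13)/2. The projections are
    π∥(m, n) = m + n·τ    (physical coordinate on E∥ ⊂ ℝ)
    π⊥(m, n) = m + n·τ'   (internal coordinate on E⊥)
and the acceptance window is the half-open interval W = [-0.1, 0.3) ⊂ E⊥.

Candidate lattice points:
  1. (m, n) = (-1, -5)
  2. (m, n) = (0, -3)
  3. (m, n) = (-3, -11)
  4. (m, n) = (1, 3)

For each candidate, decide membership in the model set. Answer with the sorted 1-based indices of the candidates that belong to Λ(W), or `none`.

Numerically τ ≈ 3.30278 and τ' = −1/τ ≈ -0.30278.
candidate 1: (m,n)=(-1,-5) → π∥ = -1-5·τ ≈ -17.51388, π⊥ = -1-5·τ' ≈ 0.51388 ∉ [-0.1, 0.3) ⇒ out
candidate 2: (m,n)=(0,-3) → π∥ = 0-3·τ ≈ -9.90833, π⊥ = 0-3·τ' ≈ 0.90833 ∉ [-0.1, 0.3) ⇒ out
candidate 3: (m,n)=(-3,-11) → π∥ = -3-11·τ ≈ -39.33053, π⊥ = -3-11·τ' ≈ 0.33053 ∉ [-0.1, 0.3) ⇒ out
candidate 4: (m,n)=(1,3) → π∥ = 1+3·τ ≈ 10.90833, π⊥ = 1+3·τ' ≈ 0.09167 ∈ [-0.1, 0.3) ⇒ IN Λ

4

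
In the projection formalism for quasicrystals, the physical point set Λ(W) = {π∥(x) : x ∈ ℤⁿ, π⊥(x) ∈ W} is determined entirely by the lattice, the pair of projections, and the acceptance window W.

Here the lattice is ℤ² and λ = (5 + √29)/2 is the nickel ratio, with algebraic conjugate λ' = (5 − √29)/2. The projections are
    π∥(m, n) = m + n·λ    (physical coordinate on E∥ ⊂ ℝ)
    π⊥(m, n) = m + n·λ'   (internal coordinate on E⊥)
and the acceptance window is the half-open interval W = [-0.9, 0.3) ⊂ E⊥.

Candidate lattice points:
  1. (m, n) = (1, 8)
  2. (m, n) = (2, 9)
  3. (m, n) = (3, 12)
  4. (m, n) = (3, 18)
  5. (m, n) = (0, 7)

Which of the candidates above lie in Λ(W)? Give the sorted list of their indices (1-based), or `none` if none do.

Compute λ' = (5−√29)/2 = -0.19258, so π⊥(m,n) = m -0.19258·n.
#1 (1,8): internal coord 1 + (8)·λ' = -0.54066; -0.54066 ∈ [-0.9, 0.3) → IN Λ
#2 (2,9): internal coord 2 + (9)·λ' = +0.26676; +0.26676 ∈ [-0.9, 0.3) → IN Λ
#3 (3,12): internal coord 3 + (12)·λ' = +0.68901; +0.68901 ∉ [-0.9, 0.3) → out
#4 (3,18): internal coord 3 + (18)·λ' = -0.46648; -0.46648 ∈ [-0.9, 0.3) → IN Λ
#5 (0,7): internal coord 0 + (7)·λ' = -1.34808; -1.34808 ∉ [-0.9, 0.3) → out

1, 2, 4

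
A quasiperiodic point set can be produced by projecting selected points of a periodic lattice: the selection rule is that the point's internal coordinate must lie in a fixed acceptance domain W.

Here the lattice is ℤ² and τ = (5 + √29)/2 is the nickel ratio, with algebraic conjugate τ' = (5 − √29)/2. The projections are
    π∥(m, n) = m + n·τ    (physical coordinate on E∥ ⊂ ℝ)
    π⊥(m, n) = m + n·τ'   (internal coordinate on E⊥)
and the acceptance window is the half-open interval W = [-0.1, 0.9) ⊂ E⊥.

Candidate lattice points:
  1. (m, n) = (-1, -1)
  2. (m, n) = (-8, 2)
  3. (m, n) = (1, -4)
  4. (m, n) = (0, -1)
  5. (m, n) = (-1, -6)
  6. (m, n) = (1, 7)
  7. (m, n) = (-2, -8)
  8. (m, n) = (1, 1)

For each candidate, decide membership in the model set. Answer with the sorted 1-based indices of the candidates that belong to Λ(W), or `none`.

τ' = (5−√29)/2 ≈ -0.19258.
#1 (-1,-1): internal coord -1 + (-1)·τ' = -0.80742; -0.80742 ∉ [-0.1, 0.9) → out
#2 (-8,2): internal coord -8 + (2)·τ' = -8.38516; -8.38516 ∉ [-0.1, 0.9) → out
#3 (1,-4): internal coord 1 + (-4)·τ' = +1.77033; +1.77033 ∉ [-0.1, 0.9) → out
#4 (0,-1): internal coord 0 + (-1)·τ' = +0.19258; +0.19258 ∈ [-0.1, 0.9) → IN Λ
#5 (-1,-6): internal coord -1 + (-6)·τ' = +0.15549; +0.15549 ∈ [-0.1, 0.9) → IN Λ
#6 (1,7): internal coord 1 + (7)·τ' = -0.34808; -0.34808 ∉ [-0.1, 0.9) → out
#7 (-2,-8): internal coord -2 + (-8)·τ' = -0.45934; -0.45934 ∉ [-0.1, 0.9) → out
#8 (1,1): internal coord 1 + (1)·τ' = +0.80742; +0.80742 ∈ [-0.1, 0.9) → IN Λ

4, 5, 8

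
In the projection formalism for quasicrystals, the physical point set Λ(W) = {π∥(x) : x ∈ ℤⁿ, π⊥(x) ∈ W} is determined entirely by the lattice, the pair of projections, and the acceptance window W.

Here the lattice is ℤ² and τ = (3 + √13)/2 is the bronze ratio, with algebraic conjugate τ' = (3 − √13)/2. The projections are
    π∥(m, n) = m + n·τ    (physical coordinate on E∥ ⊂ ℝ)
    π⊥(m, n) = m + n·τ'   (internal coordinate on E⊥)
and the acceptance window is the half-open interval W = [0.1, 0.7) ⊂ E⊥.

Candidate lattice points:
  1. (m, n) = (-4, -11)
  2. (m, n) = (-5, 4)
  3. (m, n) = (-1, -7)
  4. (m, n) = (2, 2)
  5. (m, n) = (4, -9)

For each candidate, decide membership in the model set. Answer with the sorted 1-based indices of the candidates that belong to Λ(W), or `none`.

none

Numerically τ ≈ 3.302776 and τ' = −1/τ ≈ -0.302776.
#1 (-4,-11): internal coord -4 + (-11)·τ' = -0.669468; -0.669468 ∉ [0.1, 0.7) → out
#2 (-5,4): internal coord -5 + (4)·τ' = -6.211103; -6.211103 ∉ [0.1, 0.7) → out
#3 (-1,-7): internal coord -1 + (-7)·τ' = +1.119429; +1.119429 ∉ [0.1, 0.7) → out
#4 (2,2): internal coord 2 + (2)·τ' = +1.394449; +1.394449 ∉ [0.1, 0.7) → out
#5 (4,-9): internal coord 4 + (-9)·τ' = +6.724981; +6.724981 ∉ [0.1, 0.7) → out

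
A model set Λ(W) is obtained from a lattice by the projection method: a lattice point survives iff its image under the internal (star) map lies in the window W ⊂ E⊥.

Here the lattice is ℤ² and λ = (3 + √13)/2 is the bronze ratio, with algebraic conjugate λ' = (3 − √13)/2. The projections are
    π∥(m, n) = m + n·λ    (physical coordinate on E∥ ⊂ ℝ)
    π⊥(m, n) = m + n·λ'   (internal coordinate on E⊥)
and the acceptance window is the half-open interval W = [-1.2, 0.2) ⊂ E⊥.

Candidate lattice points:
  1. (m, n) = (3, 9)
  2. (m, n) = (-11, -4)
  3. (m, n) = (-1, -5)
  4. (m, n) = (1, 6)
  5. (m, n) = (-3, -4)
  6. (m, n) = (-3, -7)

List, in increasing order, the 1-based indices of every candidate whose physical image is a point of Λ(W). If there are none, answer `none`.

Compute λ' = (3−√13)/2 = -0.30278, so π⊥(m,n) = m -0.30278·n.
candidate 1: (m,n)=(3,9) → π∥ = 3+9·λ ≈ 32.72498, π⊥ = 3+9·λ' ≈ 0.27502 ∉ [-1.2, 0.2) ⇒ out
candidate 2: (m,n)=(-11,-4) → π∥ = -11-4·λ ≈ -24.21110, π⊥ = -11-4·λ' ≈ -9.78890 ∉ [-1.2, 0.2) ⇒ out
candidate 3: (m,n)=(-1,-5) → π∥ = -1-5·λ ≈ -17.51388, π⊥ = -1-5·λ' ≈ 0.51388 ∉ [-1.2, 0.2) ⇒ out
candidate 4: (m,n)=(1,6) → π∥ = 1+6·λ ≈ 20.81665, π⊥ = 1+6·λ' ≈ -0.81665 ∈ [-1.2, 0.2) ⇒ IN Λ
candidate 5: (m,n)=(-3,-4) → π∥ = -3-4·λ ≈ -16.21110, π⊥ = -3-4·λ' ≈ -1.78890 ∉ [-1.2, 0.2) ⇒ out
candidate 6: (m,n)=(-3,-7) → π∥ = -3-7·λ ≈ -26.11943, π⊥ = -3-7·λ' ≈ -0.88057 ∈ [-1.2, 0.2) ⇒ IN Λ

4, 6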